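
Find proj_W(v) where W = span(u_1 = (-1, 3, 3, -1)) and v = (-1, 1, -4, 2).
proj_W(v) = (1/2, -3/2, -3/2, 1/2)

Set up U = [u_1 | ... | u_1] ∈ R^(4×1). The projector onto W = col(U) is P = U (U^T U)^(-1) U^T.
Compute U^T U =
  [20],
and U^T v = (-10).
Solve U^T U · c = U^T v for the coefficients: c = (-1/2). The projection is proj_W(v) = U c.
Check: (v - proj_W(v)) · u_1 = 0  (should be 0).
Result: proj_W(v) = (1/2, -3/2, -3/2, 1/2).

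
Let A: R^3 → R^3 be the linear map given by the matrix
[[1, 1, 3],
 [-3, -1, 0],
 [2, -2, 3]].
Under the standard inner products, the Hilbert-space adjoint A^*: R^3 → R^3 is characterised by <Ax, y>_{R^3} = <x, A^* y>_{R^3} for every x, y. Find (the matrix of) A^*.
A^* = A^T =
[[1, -3, 2],
 [1, -1, -2],
 [3, 0, 3]]

For real matrices with standard dot products, the defining identity <Ax, y> = <x, A^* y> gives (Ax)^T y = x^T (A^*) y, i.e. x^T A^T y = x^T (A^*) y. Since this holds for all x, y, we must have A^* = A^T. Therefore
A^* =
[[1, -3, 2],
 [1, -1, -2],
 [3, 0, 3]].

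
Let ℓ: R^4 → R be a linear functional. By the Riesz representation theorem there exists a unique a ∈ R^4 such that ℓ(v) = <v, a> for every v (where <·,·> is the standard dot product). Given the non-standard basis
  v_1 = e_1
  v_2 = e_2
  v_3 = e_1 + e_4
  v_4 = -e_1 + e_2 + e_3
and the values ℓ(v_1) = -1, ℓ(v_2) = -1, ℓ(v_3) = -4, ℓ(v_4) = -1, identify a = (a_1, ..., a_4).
a = (-1, -1, -1, -3)

Write a = (a_1, ..., a_4) in the standard basis. For each basis vector v_i, ℓ(v_i) = <v_i, a> is a linear equation in the a_j's. Collect the n equations into a matrix system V a = ℓ, where row i of V is v_i (expressed in the standard basis). Since V is invertible (lower-triangular with 1s on the diagonal, up to permutation), solve by back-substitution:
  V =
[[1, 0, 0, 0],
 [0, 1, 0, 0],
 [1, 0, 0, 1],
 [-1, 1, 1, 0]]
  V a = (-1, -1, -4, -1)
Solving gives a = (-1, -1, -1, -3).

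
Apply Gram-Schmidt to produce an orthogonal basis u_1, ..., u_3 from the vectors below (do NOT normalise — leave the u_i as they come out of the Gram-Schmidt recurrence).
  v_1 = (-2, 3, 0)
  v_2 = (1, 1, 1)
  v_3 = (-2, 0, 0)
Orthogonal basis:
  u_1 = (-2, 3, 0)
  u_2 = (15/13, 10/13, 1)
  u_3 = (-9/19, -6/19, 15/19)

Apply the Gram-Schmidt recurrence
  u_1 = v_1
  u_i = v_i − Σ_{j<i} ((v_i · u_j) / (u_j · u_j)) · u_j.

Step by step this gives:
  u_1 = (-2, 3, 0)
  u_2 = (15/13, 10/13, 1)
  u_3 = (-9/19, -6/19, 15/19)

Orthogonality check:
  u_2 · u_1 = 0 (should be 0)
  u_3 · u_1 = 0 (should be 0)
  u_3 · u_2 = 0 (should be 0)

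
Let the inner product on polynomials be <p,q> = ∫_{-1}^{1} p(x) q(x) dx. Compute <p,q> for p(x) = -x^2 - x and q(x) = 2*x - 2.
<p,q> = 0

Expand the product: p(x)·q(x) = -2*x^3 + 2*x.
∫_{-1}^{1} of each monomial x^k gives [2/(k+1) if k even, 0 if k odd]. Integrating term-by-term (or equivalently evaluating the antiderivative F(x) = -x^4/2 + x^2 at the endpoints):
  F(1) − F(−1) = 1/2 − (1/2) = 0.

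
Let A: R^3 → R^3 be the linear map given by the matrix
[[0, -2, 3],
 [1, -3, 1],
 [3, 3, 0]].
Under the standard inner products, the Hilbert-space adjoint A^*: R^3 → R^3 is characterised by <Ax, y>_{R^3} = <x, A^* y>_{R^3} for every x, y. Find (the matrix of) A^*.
A^* = A^T =
[[0, 1, 3],
 [-2, -3, 3],
 [3, 1, 0]]

For real matrices with standard dot products, the defining identity <Ax, y> = <x, A^* y> gives (Ax)^T y = x^T (A^*) y, i.e. x^T A^T y = x^T (A^*) y. Since this holds for all x, y, we must have A^* = A^T. Therefore
A^* =
[[0, 1, 3],
 [-2, -3, 3],
 [3, 1, 0]].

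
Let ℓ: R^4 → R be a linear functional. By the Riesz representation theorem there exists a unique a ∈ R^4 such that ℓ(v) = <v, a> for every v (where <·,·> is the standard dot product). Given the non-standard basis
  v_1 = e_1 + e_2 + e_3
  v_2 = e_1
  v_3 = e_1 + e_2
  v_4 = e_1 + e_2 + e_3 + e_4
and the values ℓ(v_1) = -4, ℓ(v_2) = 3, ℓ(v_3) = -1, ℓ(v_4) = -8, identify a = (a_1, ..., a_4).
a = (3, -4, -3, -4)

Write a = (a_1, ..., a_4) in the standard basis. For each basis vector v_i, ℓ(v_i) = <v_i, a> is a linear equation in the a_j's. Collect the n equations into a matrix system V a = ℓ, where row i of V is v_i (expressed in the standard basis). Since V is invertible (lower-triangular with 1s on the diagonal, up to permutation), solve by back-substitution:
  V =
[[1, 1, 1, 0],
 [1, 0, 0, 0],
 [1, 1, 0, 0],
 [1, 1, 1, 1]]
  V a = (-4, 3, -1, -8)
Solving gives a = (3, -4, -3, -4).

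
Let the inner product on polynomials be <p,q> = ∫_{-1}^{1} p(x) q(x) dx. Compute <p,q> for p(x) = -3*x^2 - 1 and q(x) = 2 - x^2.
<p,q> = -92/15

Expand the product: p(x)·q(x) = 3*x^4 - 5*x^2 - 2.
∫_{-1}^{1} of each monomial x^k gives [2/(k+1) if k even, 0 if k odd]. Integrating term-by-term (or equivalently evaluating the antiderivative F(x) = 3*x^5/5 - 5*x^3/3 - 2*x at the endpoints):
  F(1) − F(−1) = -46/15 − (46/15) = -92/15.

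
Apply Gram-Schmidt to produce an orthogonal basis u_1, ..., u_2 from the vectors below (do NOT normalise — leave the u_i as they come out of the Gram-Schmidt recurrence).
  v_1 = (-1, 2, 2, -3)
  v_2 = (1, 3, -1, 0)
Orthogonal basis:
  u_1 = (-1, 2, 2, -3)
  u_2 = (7/6, 8/3, -4/3, 1/2)

Apply the Gram-Schmidt recurrence
  u_1 = v_1
  u_i = v_i − Σ_{j<i} ((v_i · u_j) / (u_j · u_j)) · u_j.

Step by step this gives:
  u_1 = (-1, 2, 2, -3)
  u_2 = (7/6, 8/3, -4/3, 1/2)

Orthogonality check:
  u_2 · u_1 = 0 (should be 0)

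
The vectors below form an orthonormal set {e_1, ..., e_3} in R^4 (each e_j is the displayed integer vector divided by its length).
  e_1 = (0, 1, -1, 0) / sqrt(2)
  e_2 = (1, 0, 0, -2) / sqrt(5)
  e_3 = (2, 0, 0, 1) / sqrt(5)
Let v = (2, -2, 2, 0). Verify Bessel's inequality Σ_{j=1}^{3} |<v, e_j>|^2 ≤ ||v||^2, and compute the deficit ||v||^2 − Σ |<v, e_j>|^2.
Σ |<v, e_j>|^2 = 12; ||v||^2 = 12; deficit = 0

Write each e_j = u_j / sqrt(<u_j, u_j>) where u_j is the displayed integer vector. Then <v, e_j> = <v, u_j> / sqrt(<u_j, u_j>), so |<v, e_j>|^2 = <v, u_j>^2 / <u_j, u_j>.
Coefficients: <v, e_1> = -4/sqrt(2), <v, e_2> = 2/sqrt(5), <v, e_3> = 4/sqrt(5).
Square and sum: Σ |<v, e_j>|^2 = 12.
Compute ||v||^2 = v·v = 12.
Deficit = 12 − 12 = 0 ≥ 0, confirming Bessel's inequality. (The deficit equals ||v − Σ <v,e_j> e_j||^2, the squared distance from v to span{e_j}.)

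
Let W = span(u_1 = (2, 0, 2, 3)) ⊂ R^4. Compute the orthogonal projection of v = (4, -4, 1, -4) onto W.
proj_W(v) = (-4/17, 0, -4/17, -6/17)

Set up U = [u_1 | ... | u_1] ∈ R^(4×1). The projector onto W = col(U) is P = U (U^T U)^(-1) U^T.
Compute U^T U =
  [17],
and U^T v = (-2).
Solve U^T U · c = U^T v for the coefficients: c = (-2/17). The projection is proj_W(v) = U c.
Check: (v - proj_W(v)) · u_1 = 0  (should be 0).
Result: proj_W(v) = (-4/17, 0, -4/17, -6/17).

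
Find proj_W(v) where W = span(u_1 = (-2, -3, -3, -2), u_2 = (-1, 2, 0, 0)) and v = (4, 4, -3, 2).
proj_W(v) = (37/57, 265/114, 59/38, 59/57)

Set up U = [u_1 | ... | u_2] ∈ R^(4×2). The projector onto W = col(U) is P = U (U^T U)^(-1) U^T.
Compute U^T U =
  [26, -4]
  [-4, 5],
and U^T v = (-15, 4).
Solve U^T U · c = U^T v for the coefficients: c = (-59/114, 22/57). The projection is proj_W(v) = U c.
Check: (v - proj_W(v)) · u_1 = 0  (should be 0).
Check: (v - proj_W(v)) · u_2 = 0  (should be 0).
Result: proj_W(v) = (37/57, 265/114, 59/38, 59/57).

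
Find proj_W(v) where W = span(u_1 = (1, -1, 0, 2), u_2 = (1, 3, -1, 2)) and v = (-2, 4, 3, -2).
proj_W(v) = (-59/43, 135/43, -19/43, -118/43)

Set up U = [u_1 | ... | u_2] ∈ R^(4×2). The projector onto W = col(U) is P = U (U^T U)^(-1) U^T.
Compute U^T U =
  [6, 2]
  [2, 15],
and U^T v = (-10, 3).
Solve U^T U · c = U^T v for the coefficients: c = (-78/43, 19/43). The projection is proj_W(v) = U c.
Check: (v - proj_W(v)) · u_1 = 0  (should be 0).
Check: (v - proj_W(v)) · u_2 = 0  (should be 0).
Result: proj_W(v) = (-59/43, 135/43, -19/43, -118/43).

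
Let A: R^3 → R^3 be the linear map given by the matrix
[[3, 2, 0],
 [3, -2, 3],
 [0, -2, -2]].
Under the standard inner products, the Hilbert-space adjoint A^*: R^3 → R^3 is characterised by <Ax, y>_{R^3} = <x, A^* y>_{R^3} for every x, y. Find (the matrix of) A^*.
A^* = A^T =
[[3, 3, 0],
 [2, -2, -2],
 [0, 3, -2]]

For real matrices with standard dot products, the defining identity <Ax, y> = <x, A^* y> gives (Ax)^T y = x^T (A^*) y, i.e. x^T A^T y = x^T (A^*) y. Since this holds for all x, y, we must have A^* = A^T. Therefore
A^* =
[[3, 3, 0],
 [2, -2, -2],
 [0, 3, -2]].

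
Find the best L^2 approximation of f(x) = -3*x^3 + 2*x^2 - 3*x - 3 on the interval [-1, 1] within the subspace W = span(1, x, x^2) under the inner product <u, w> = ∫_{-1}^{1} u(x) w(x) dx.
g(x) = 2*x^2 - 24*x/5 - 3

The best approximation g ∈ W is the orthogonal projection of f onto W. Writing g = a_0 + a_1 x + a_2 x^2, the coefficients solve the normal equations G · a = b where
  G_{ij} = <φ_i, φ_j> and b_i = <f, φ_i>, with φ_0 = 1, φ_1 = x, φ_2 = x^2.
G =
  [2, 0, 2/3]
  [0, 2/3, 0]
  [2/3, 0, 2/5],
b = (-14/3, -16/5, -6/5).
Solving gives a_0 = -3, a_1 = -24/5, a_2 = 2, so
  g(x) = 2*x^2 - 24*x/5 - 3.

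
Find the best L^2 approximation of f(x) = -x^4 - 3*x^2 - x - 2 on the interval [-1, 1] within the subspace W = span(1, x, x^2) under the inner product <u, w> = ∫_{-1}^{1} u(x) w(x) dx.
g(x) = -27*x^2/7 - x - 67/35

The best approximation g ∈ W is the orthogonal projection of f onto W. Writing g = a_0 + a_1 x + a_2 x^2, the coefficients solve the normal equations G · a = b where
  G_{ij} = <φ_i, φ_j> and b_i = <f, φ_i>, with φ_0 = 1, φ_1 = x, φ_2 = x^2.
G =
  [2, 0, 2/3]
  [0, 2/3, 0]
  [2/3, 0, 2/5],
b = (-32/5, -2/3, -296/105).
Solving gives a_0 = -67/35, a_1 = -1, a_2 = -27/7, so
  g(x) = -27*x^2/7 - x - 67/35.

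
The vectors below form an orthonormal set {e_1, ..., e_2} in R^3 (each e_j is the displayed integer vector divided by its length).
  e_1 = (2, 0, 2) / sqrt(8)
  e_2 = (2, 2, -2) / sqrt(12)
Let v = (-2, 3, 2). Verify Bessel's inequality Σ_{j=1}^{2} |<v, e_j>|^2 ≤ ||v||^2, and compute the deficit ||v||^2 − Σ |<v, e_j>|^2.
Σ |<v, e_j>|^2 = 1/3; ||v||^2 = 17; deficit = 50/3

Write each e_j = u_j / sqrt(<u_j, u_j>) where u_j is the displayed integer vector. Then <v, e_j> = <v, u_j> / sqrt(<u_j, u_j>), so |<v, e_j>|^2 = <v, u_j>^2 / <u_j, u_j>.
Coefficients: <v, e_1> = 0/sqrt(8), <v, e_2> = -2/sqrt(12).
Square and sum: Σ |<v, e_j>|^2 = 1/3.
Compute ||v||^2 = v·v = 17.
Deficit = 17 − 1/3 = 50/3 ≥ 0, confirming Bessel's inequality. (The deficit equals ||v − Σ <v,e_j> e_j||^2, the squared distance from v to span{e_j}.)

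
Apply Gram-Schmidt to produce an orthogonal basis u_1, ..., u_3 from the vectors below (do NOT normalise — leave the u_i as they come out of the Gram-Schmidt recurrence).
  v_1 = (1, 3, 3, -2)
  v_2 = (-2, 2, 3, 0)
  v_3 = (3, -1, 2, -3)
Orthogonal basis:
  u_1 = (1, 3, 3, -2)
  u_2 = (-59/23, 7/23, 30/23, 26/23)
  u_3 = (16/111, -254/111, 60/37, -103/111)

Apply the Gram-Schmidt recurrence
  u_1 = v_1
  u_i = v_i − Σ_{j<i} ((v_i · u_j) / (u_j · u_j)) · u_j.

Step by step this gives:
  u_1 = (1, 3, 3, -2)
  u_2 = (-59/23, 7/23, 30/23, 26/23)
  u_3 = (16/111, -254/111, 60/37, -103/111)

Orthogonality check:
  u_2 · u_1 = 0 (should be 0)
  u_3 · u_1 = 0 (should be 0)
  u_3 · u_2 = 0 (should be 0)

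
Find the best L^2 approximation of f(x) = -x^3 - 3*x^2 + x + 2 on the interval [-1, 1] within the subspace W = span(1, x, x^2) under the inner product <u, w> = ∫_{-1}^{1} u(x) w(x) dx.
g(x) = -3*x^2 + 2*x/5 + 2

The best approximation g ∈ W is the orthogonal projection of f onto W. Writing g = a_0 + a_1 x + a_2 x^2, the coefficients solve the normal equations G · a = b where
  G_{ij} = <φ_i, φ_j> and b_i = <f, φ_i>, with φ_0 = 1, φ_1 = x, φ_2 = x^2.
G =
  [2, 0, 2/3]
  [0, 2/3, 0]
  [2/3, 0, 2/5],
b = (2, 4/15, 2/15).
Solving gives a_0 = 2, a_1 = 2/5, a_2 = -3, so
  g(x) = -3*x^2 + 2*x/5 + 2.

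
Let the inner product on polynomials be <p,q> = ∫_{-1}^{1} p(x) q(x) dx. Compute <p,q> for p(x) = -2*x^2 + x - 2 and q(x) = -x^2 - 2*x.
<p,q> = 4/5

Expand the product: p(x)·q(x) = 2*x^4 + 3*x^3 + 4*x.
∫_{-1}^{1} of each monomial x^k gives [2/(k+1) if k even, 0 if k odd]. Integrating term-by-term (or equivalently evaluating the antiderivative F(x) = 2*x^5/5 + 3*x^4/4 + 2*x^2 at the endpoints):
  F(1) − F(−1) = 63/20 − (47/20) = 4/5.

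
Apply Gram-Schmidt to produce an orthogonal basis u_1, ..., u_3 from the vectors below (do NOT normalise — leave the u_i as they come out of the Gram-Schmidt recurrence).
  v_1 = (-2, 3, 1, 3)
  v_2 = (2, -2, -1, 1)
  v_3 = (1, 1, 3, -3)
Orthogonal basis:
  u_1 = (-2, 3, 1, 3)
  u_2 = (30/23, -22/23, -15/23, 47/23)
  u_3 = (163/83, 52/83, 209/83, -13/83)

Apply the Gram-Schmidt recurrence
  u_1 = v_1
  u_i = v_i − Σ_{j<i} ((v_i · u_j) / (u_j · u_j)) · u_j.

Step by step this gives:
  u_1 = (-2, 3, 1, 3)
  u_2 = (30/23, -22/23, -15/23, 47/23)
  u_3 = (163/83, 52/83, 209/83, -13/83)

Orthogonality check:
  u_2 · u_1 = 0 (should be 0)
  u_3 · u_1 = 0 (should be 0)
  u_3 · u_2 = 0 (should be 0)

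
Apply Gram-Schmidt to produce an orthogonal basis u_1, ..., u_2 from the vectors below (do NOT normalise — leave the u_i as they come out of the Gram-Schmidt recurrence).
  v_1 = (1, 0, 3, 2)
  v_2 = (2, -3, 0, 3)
Orthogonal basis:
  u_1 = (1, 0, 3, 2)
  u_2 = (10/7, -3, -12/7, 13/7)

Apply the Gram-Schmidt recurrence
  u_1 = v_1
  u_i = v_i − Σ_{j<i} ((v_i · u_j) / (u_j · u_j)) · u_j.

Step by step this gives:
  u_1 = (1, 0, 3, 2)
  u_2 = (10/7, -3, -12/7, 13/7)

Orthogonality check:
  u_2 · u_1 = 0 (should be 0)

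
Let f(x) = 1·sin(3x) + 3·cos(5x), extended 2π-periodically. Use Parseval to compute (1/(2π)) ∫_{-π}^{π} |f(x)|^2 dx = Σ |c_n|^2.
Σ |c_n|^2 = 5

Expand |f|^2 and use orthogonality of {sin(nx), cos(mx)} on [-π, π]:
  ∫_{-π}^{π} sin(nx)^2 dx = π, ∫ cos(mx)^2 dx = π, and cross terms integrate to 0.
So ∫_{-π}^{π} f(x)^2 dx = 1^2 · π + 3^2 · π = (1 + 9)π.
Divide by 2π: (1 + 9)/2 = 5.
By Parseval, this equals Σ |c_n|^2.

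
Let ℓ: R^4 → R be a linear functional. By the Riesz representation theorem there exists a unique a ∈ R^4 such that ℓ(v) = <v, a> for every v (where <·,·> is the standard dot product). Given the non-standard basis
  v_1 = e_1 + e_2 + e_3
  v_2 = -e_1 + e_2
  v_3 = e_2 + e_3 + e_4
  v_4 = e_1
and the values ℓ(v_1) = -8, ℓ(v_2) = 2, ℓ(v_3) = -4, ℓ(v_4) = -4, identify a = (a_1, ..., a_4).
a = (-4, -2, -2, 0)

Write a = (a_1, ..., a_4) in the standard basis. For each basis vector v_i, ℓ(v_i) = <v_i, a> is a linear equation in the a_j's. Collect the n equations into a matrix system V a = ℓ, where row i of V is v_i (expressed in the standard basis). Since V is invertible (lower-triangular with 1s on the diagonal, up to permutation), solve by back-substitution:
  V =
[[1, 1, 1, 0],
 [-1, 1, 0, 0],
 [0, 1, 1, 1],
 [1, 0, 0, 0]]
  V a = (-8, 2, -4, -4)
Solving gives a = (-4, -2, -2, 0).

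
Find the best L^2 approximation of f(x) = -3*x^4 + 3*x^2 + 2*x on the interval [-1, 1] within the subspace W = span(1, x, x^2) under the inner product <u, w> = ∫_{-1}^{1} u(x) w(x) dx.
g(x) = 3*x^2/7 + 2*x + 9/35

The best approximation g ∈ W is the orthogonal projection of f onto W. Writing g = a_0 + a_1 x + a_2 x^2, the coefficients solve the normal equations G · a = b where
  G_{ij} = <φ_i, φ_j> and b_i = <f, φ_i>, with φ_0 = 1, φ_1 = x, φ_2 = x^2.
G =
  [2, 0, 2/3]
  [0, 2/3, 0]
  [2/3, 0, 2/5],
b = (4/5, 4/3, 12/35).
Solving gives a_0 = 9/35, a_1 = 2, a_2 = 3/7, so
  g(x) = 3*x^2/7 + 2*x + 9/35.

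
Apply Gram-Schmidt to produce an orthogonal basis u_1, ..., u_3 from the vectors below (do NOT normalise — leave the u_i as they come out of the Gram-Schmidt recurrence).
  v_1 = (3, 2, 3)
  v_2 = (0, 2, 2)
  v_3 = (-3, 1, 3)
Orthogonal basis:
  u_1 = (3, 2, 3)
  u_2 = (-15/11, 12/11, 7/11)
  u_3 = (-9/19, -27/19, 27/19)

Apply the Gram-Schmidt recurrence
  u_1 = v_1
  u_i = v_i − Σ_{j<i} ((v_i · u_j) / (u_j · u_j)) · u_j.

Step by step this gives:
  u_1 = (3, 2, 3)
  u_2 = (-15/11, 12/11, 7/11)
  u_3 = (-9/19, -27/19, 27/19)

Orthogonality check:
  u_2 · u_1 = 0 (should be 0)
  u_3 · u_1 = 0 (should be 0)
  u_3 · u_2 = 0 (should be 0)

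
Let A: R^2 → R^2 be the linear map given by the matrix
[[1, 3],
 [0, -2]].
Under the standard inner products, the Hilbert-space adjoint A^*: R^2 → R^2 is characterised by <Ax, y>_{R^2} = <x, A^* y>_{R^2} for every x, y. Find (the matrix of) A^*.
A^* = A^T =
[[1, 0],
 [3, -2]]

For real matrices with standard dot products, the defining identity <Ax, y> = <x, A^* y> gives (Ax)^T y = x^T (A^*) y, i.e. x^T A^T y = x^T (A^*) y. Since this holds for all x, y, we must have A^* = A^T. Therefore
A^* =
[[1, 0],
 [3, -2]].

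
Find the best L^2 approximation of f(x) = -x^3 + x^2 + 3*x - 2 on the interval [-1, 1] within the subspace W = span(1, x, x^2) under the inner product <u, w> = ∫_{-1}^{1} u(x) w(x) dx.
g(x) = x^2 + 12*x/5 - 2

The best approximation g ∈ W is the orthogonal projection of f onto W. Writing g = a_0 + a_1 x + a_2 x^2, the coefficients solve the normal equations G · a = b where
  G_{ij} = <φ_i, φ_j> and b_i = <f, φ_i>, with φ_0 = 1, φ_1 = x, φ_2 = x^2.
G =
  [2, 0, 2/3]
  [0, 2/3, 0]
  [2/3, 0, 2/5],
b = (-10/3, 8/5, -14/15).
Solving gives a_0 = -2, a_1 = 12/5, a_2 = 1, so
  g(x) = x^2 + 12*x/5 - 2.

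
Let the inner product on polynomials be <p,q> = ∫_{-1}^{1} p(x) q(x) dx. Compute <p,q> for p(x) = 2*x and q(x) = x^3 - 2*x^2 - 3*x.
<p,q> = -16/5

Expand the product: p(x)·q(x) = 2*x^4 - 4*x^3 - 6*x^2.
∫_{-1}^{1} of each monomial x^k gives [2/(k+1) if k even, 0 if k odd]. Integrating term-by-term (or equivalently evaluating the antiderivative F(x) = 2*x^5/5 - x^4 - 2*x^3 at the endpoints):
  F(1) − F(−1) = -13/5 − (3/5) = -16/5.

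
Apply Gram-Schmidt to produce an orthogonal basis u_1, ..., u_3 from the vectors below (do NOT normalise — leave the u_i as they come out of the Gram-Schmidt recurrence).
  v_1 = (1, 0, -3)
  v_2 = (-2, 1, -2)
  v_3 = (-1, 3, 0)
Orthogonal basis:
  u_1 = (1, 0, -3)
  u_2 = (-12/5, 1, -4/5)
  u_3 = (63/74, 84/37, 21/74)

Apply the Gram-Schmidt recurrence
  u_1 = v_1
  u_i = v_i − Σ_{j<i} ((v_i · u_j) / (u_j · u_j)) · u_j.

Step by step this gives:
  u_1 = (1, 0, -3)
  u_2 = (-12/5, 1, -4/5)
  u_3 = (63/74, 84/37, 21/74)

Orthogonality check:
  u_2 · u_1 = 0 (should be 0)
  u_3 · u_1 = 0 (should be 0)
  u_3 · u_2 = 0 (should be 0)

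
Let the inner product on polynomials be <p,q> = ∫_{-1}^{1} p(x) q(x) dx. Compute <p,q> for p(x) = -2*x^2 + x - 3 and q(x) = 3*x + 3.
<p,q> = -20

Expand the product: p(x)·q(x) = -6*x^3 - 3*x^2 - 6*x - 9.
∫_{-1}^{1} of each monomial x^k gives [2/(k+1) if k even, 0 if k odd]. Integrating term-by-term (or equivalently evaluating the antiderivative F(x) = -3*x^4/2 - x^3 - 3*x^2 - 9*x at the endpoints):
  F(1) − F(−1) = -29/2 − (11/2) = -20.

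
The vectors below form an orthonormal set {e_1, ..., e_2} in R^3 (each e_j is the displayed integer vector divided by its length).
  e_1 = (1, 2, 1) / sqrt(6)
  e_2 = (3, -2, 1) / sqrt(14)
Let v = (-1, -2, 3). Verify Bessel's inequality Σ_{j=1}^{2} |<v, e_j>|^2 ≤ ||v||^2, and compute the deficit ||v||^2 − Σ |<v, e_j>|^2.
Σ |<v, e_j>|^2 = 38/21; ||v||^2 = 14; deficit = 256/21

Write each e_j = u_j / sqrt(<u_j, u_j>) where u_j is the displayed integer vector. Then <v, e_j> = <v, u_j> / sqrt(<u_j, u_j>), so |<v, e_j>|^2 = <v, u_j>^2 / <u_j, u_j>.
Coefficients: <v, e_1> = -2/sqrt(6), <v, e_2> = 4/sqrt(14).
Square and sum: Σ |<v, e_j>|^2 = 38/21.
Compute ||v||^2 = v·v = 14.
Deficit = 14 − 38/21 = 256/21 ≥ 0, confirming Bessel's inequality. (The deficit equals ||v − Σ <v,e_j> e_j||^2, the squared distance from v to span{e_j}.)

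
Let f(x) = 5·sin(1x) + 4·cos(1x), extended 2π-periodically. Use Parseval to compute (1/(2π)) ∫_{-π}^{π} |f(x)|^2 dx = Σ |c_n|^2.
Σ |c_n|^2 = 41/2

Expand |f|^2 and use orthogonality of {sin(nx), cos(mx)} on [-π, π]:
  ∫_{-π}^{π} sin(nx)^2 dx = π, ∫ cos(mx)^2 dx = π, and cross terms integrate to 0.
So ∫_{-π}^{π} f(x)^2 dx = 5^2 · π + 4^2 · π = (25 + 16)π.
Divide by 2π: (25 + 16)/2 = 41/2.
By Parseval, this equals Σ |c_n|^2.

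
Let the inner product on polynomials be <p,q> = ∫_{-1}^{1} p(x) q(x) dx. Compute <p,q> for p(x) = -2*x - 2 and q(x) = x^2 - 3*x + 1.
<p,q> = -4/3

Expand the product: p(x)·q(x) = -2*x^3 + 4*x^2 + 4*x - 2.
∫_{-1}^{1} of each monomial x^k gives [2/(k+1) if k even, 0 if k odd]. Integrating term-by-term (or equivalently evaluating the antiderivative F(x) = -x^4/2 + 4*x^3/3 + 2*x^2 - 2*x at the endpoints):
  F(1) − F(−1) = 5/6 − (13/6) = -4/3.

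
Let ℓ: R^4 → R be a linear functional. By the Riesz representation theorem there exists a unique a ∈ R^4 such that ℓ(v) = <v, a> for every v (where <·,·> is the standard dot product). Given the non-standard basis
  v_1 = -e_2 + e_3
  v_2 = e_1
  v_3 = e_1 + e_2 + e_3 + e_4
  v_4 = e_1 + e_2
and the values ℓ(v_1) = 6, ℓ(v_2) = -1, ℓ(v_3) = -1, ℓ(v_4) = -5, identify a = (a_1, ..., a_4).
a = (-1, -4, 2, 2)

Write a = (a_1, ..., a_4) in the standard basis. For each basis vector v_i, ℓ(v_i) = <v_i, a> is a linear equation in the a_j's. Collect the n equations into a matrix system V a = ℓ, where row i of V is v_i (expressed in the standard basis). Since V is invertible (lower-triangular with 1s on the diagonal, up to permutation), solve by back-substitution:
  V =
[[0, -1, 1, 0],
 [1, 0, 0, 0],
 [1, 1, 1, 1],
 [1, 1, 0, 0]]
  V a = (6, -1, -1, -5)
Solving gives a = (-1, -4, 2, 2).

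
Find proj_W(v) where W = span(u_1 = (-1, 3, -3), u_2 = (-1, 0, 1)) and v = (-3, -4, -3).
proj_W(v) = (0, 0, 0)

Set up U = [u_1 | ... | u_2] ∈ R^(3×2). The projector onto W = col(U) is P = U (U^T U)^(-1) U^T.
Compute U^T U =
  [19, -2]
  [-2, 2],
and U^T v = (0, 0).
Solve U^T U · c = U^T v for the coefficients: c = (0, 0). The projection is proj_W(v) = U c.
Check: (v - proj_W(v)) · u_1 = 0  (should be 0).
Check: (v - proj_W(v)) · u_2 = 0  (should be 0).
Result: proj_W(v) = (0, 0, 0).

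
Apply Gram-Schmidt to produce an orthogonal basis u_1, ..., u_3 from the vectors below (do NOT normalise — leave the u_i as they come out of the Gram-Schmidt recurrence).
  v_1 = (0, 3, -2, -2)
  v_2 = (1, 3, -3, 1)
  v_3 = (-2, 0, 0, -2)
Orthogonal basis:
  u_1 = (0, 3, -2, -2)
  u_2 = (1, 12/17, -25/17, 43/17)
  u_3 = (-74/57, -4/19, -32/57, 14/57)

Apply the Gram-Schmidt recurrence
  u_1 = v_1
  u_i = v_i − Σ_{j<i} ((v_i · u_j) / (u_j · u_j)) · u_j.

Step by step this gives:
  u_1 = (0, 3, -2, -2)
  u_2 = (1, 12/17, -25/17, 43/17)
  u_3 = (-74/57, -4/19, -32/57, 14/57)

Orthogonality check:
  u_2 · u_1 = 0 (should be 0)
  u_3 · u_1 = 0 (should be 0)
  u_3 · u_2 = 0 (should be 0)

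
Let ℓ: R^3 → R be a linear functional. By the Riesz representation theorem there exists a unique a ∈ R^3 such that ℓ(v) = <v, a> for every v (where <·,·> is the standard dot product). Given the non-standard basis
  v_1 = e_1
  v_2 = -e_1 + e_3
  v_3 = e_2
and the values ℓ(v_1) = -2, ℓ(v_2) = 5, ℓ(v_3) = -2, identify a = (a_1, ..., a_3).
a = (-2, -2, 3)

Write a = (a_1, ..., a_3) in the standard basis. For each basis vector v_i, ℓ(v_i) = <v_i, a> is a linear equation in the a_j's. Collect the n equations into a matrix system V a = ℓ, where row i of V is v_i (expressed in the standard basis). Since V is invertible (lower-triangular with 1s on the diagonal, up to permutation), solve by back-substitution:
  V =
[[1, 0, 0],
 [-1, 0, 1],
 [0, 1, 0]]
  V a = (-2, 5, -2)
Solving gives a = (-2, -2, 3).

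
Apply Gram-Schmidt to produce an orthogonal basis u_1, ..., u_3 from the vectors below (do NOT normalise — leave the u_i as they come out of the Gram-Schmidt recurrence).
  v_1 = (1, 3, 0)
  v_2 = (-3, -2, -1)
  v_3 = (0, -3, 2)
Orthogonal basis:
  u_1 = (1, 3, 0)
  u_2 = (-21/10, 7/10, -1)
  u_3 = (-33/59, 11/59, 77/59)

Apply the Gram-Schmidt recurrence
  u_1 = v_1
  u_i = v_i − Σ_{j<i} ((v_i · u_j) / (u_j · u_j)) · u_j.

Step by step this gives:
  u_1 = (1, 3, 0)
  u_2 = (-21/10, 7/10, -1)
  u_3 = (-33/59, 11/59, 77/59)

Orthogonality check:
  u_2 · u_1 = 0 (should be 0)
  u_3 · u_1 = 0 (should be 0)
  u_3 · u_2 = 0 (should be 0)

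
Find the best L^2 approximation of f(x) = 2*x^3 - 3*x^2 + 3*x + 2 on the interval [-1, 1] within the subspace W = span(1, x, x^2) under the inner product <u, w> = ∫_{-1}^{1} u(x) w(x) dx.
g(x) = -3*x^2 + 21*x/5 + 2

The best approximation g ∈ W is the orthogonal projection of f onto W. Writing g = a_0 + a_1 x + a_2 x^2, the coefficients solve the normal equations G · a = b where
  G_{ij} = <φ_i, φ_j> and b_i = <f, φ_i>, with φ_0 = 1, φ_1 = x, φ_2 = x^2.
G =
  [2, 0, 2/3]
  [0, 2/3, 0]
  [2/3, 0, 2/5],
b = (2, 14/5, 2/15).
Solving gives a_0 = 2, a_1 = 21/5, a_2 = -3, so
  g(x) = -3*x^2 + 21*x/5 + 2.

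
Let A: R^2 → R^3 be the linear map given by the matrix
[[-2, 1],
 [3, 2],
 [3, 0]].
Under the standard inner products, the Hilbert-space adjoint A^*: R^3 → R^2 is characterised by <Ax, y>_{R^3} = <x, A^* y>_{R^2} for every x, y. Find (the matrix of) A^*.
A^* = A^T =
[[-2, 3, 3],
 [1, 2, 0]]

For real matrices with standard dot products, the defining identity <Ax, y> = <x, A^* y> gives (Ax)^T y = x^T (A^*) y, i.e. x^T A^T y = x^T (A^*) y. Since this holds for all x, y, we must have A^* = A^T. Therefore
A^* =
[[-2, 3, 3],
 [1, 2, 0]].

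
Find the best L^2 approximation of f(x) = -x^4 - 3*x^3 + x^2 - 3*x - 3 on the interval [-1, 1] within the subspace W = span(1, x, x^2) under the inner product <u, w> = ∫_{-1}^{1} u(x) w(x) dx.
g(x) = x^2/7 - 24*x/5 - 102/35

The best approximation g ∈ W is the orthogonal projection of f onto W. Writing g = a_0 + a_1 x + a_2 x^2, the coefficients solve the normal equations G · a = b where
  G_{ij} = <φ_i, φ_j> and b_i = <f, φ_i>, with φ_0 = 1, φ_1 = x, φ_2 = x^2.
G =
  [2, 0, 2/3]
  [0, 2/3, 0]
  [2/3, 0, 2/5],
b = (-86/15, -16/5, -66/35).
Solving gives a_0 = -102/35, a_1 = -24/5, a_2 = 1/7, so
  g(x) = x^2/7 - 24*x/5 - 102/35.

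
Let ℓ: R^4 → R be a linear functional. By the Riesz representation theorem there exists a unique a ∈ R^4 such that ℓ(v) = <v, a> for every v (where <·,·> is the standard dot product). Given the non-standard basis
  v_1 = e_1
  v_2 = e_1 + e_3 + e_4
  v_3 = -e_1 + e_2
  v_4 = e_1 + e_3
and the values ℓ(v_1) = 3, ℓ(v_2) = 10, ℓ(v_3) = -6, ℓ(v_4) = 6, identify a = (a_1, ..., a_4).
a = (3, -3, 3, 4)

Write a = (a_1, ..., a_4) in the standard basis. For each basis vector v_i, ℓ(v_i) = <v_i, a> is a linear equation in the a_j's. Collect the n equations into a matrix system V a = ℓ, where row i of V is v_i (expressed in the standard basis). Since V is invertible (lower-triangular with 1s on the diagonal, up to permutation), solve by back-substitution:
  V =
[[1, 0, 0, 0],
 [1, 0, 1, 1],
 [-1, 1, 0, 0],
 [1, 0, 1, 0]]
  V a = (3, 10, -6, 6)
Solving gives a = (3, -3, 3, 4).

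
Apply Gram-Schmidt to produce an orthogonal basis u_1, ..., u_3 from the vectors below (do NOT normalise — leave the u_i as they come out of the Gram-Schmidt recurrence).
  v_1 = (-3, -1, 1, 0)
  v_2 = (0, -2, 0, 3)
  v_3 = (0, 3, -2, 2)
Orthogonal basis:
  u_1 = (-3, -1, 1, 0)
  u_2 = (6/11, -20/11, -2/11, 3)
  u_3 = (-195/139, 372/139, -213/139, 248/139)

Apply the Gram-Schmidt recurrence
  u_1 = v_1
  u_i = v_i − Σ_{j<i} ((v_i · u_j) / (u_j · u_j)) · u_j.

Step by step this gives:
  u_1 = (-3, -1, 1, 0)
  u_2 = (6/11, -20/11, -2/11, 3)
  u_3 = (-195/139, 372/139, -213/139, 248/139)

Orthogonality check:
  u_2 · u_1 = 0 (should be 0)
  u_3 · u_1 = 0 (should be 0)
  u_3 · u_2 = 0 (should be 0)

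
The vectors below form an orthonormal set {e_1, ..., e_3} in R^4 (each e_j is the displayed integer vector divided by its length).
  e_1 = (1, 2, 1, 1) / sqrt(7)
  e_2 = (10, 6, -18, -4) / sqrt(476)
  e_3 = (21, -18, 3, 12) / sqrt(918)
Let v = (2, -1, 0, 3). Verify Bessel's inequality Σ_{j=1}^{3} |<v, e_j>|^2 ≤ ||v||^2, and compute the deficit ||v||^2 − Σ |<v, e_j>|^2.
Σ |<v, e_j>|^2 = 34/3; ||v||^2 = 14; deficit = 8/3

Write each e_j = u_j / sqrt(<u_j, u_j>) where u_j is the displayed integer vector. Then <v, e_j> = <v, u_j> / sqrt(<u_j, u_j>), so |<v, e_j>|^2 = <v, u_j>^2 / <u_j, u_j>.
Coefficients: <v, e_1> = 3/sqrt(7), <v, e_2> = 2/sqrt(476), <v, e_3> = 96/sqrt(918).
Square and sum: Σ |<v, e_j>|^2 = 34/3.
Compute ||v||^2 = v·v = 14.
Deficit = 14 − 34/3 = 8/3 ≥ 0, confirming Bessel's inequality. (The deficit equals ||v − Σ <v,e_j> e_j||^2, the squared distance from v to span{e_j}.)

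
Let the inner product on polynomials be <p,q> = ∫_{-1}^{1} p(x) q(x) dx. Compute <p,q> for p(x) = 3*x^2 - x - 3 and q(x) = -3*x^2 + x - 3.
<p,q> = 206/15

Expand the product: p(x)·q(x) = -9*x^4 + 6*x^3 - x^2 + 9.
∫_{-1}^{1} of each monomial x^k gives [2/(k+1) if k even, 0 if k odd]. Integrating term-by-term (or equivalently evaluating the antiderivative F(x) = -9*x^5/5 + 3*x^4/2 - x^3/3 + 9*x at the endpoints):
  F(1) − F(−1) = 251/30 − (-161/30) = 206/15.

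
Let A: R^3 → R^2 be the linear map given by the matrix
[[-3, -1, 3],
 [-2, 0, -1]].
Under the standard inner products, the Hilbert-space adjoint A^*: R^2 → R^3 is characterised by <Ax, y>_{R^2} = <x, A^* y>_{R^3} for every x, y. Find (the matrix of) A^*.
A^* = A^T =
[[-3, -2],
 [-1, 0],
 [3, -1]]

For real matrices with standard dot products, the defining identity <Ax, y> = <x, A^* y> gives (Ax)^T y = x^T (A^*) y, i.e. x^T A^T y = x^T (A^*) y. Since this holds for all x, y, we must have A^* = A^T. Therefore
A^* =
[[-3, -2],
 [-1, 0],
 [3, -1]].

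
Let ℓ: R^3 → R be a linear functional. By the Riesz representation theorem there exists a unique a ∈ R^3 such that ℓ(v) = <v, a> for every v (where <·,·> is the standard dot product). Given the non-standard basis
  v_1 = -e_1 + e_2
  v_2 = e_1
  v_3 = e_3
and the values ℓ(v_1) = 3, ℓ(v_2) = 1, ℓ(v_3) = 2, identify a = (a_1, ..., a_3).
a = (1, 4, 2)

Write a = (a_1, ..., a_3) in the standard basis. For each basis vector v_i, ℓ(v_i) = <v_i, a> is a linear equation in the a_j's. Collect the n equations into a matrix system V a = ℓ, where row i of V is v_i (expressed in the standard basis). Since V is invertible (lower-triangular with 1s on the diagonal, up to permutation), solve by back-substitution:
  V =
[[-1, 1, 0],
 [1, 0, 0],
 [0, 0, 1]]
  V a = (3, 1, 2)
Solving gives a = (1, 4, 2).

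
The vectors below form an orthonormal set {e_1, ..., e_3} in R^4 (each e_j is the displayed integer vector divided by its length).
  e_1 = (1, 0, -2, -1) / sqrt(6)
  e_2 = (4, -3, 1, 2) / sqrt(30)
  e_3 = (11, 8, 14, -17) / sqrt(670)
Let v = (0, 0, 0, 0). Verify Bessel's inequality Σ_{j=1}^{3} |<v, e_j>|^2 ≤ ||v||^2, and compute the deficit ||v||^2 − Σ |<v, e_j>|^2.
Σ |<v, e_j>|^2 = 0; ||v||^2 = 0; deficit = 0

Write each e_j = u_j / sqrt(<u_j, u_j>) where u_j is the displayed integer vector. Then <v, e_j> = <v, u_j> / sqrt(<u_j, u_j>), so |<v, e_j>|^2 = <v, u_j>^2 / <u_j, u_j>.
Coefficients: <v, e_1> = 0/sqrt(6), <v, e_2> = 0/sqrt(30), <v, e_3> = 0/sqrt(670).
Square and sum: Σ |<v, e_j>|^2 = 0.
Compute ||v||^2 = v·v = 0.
Deficit = 0 − 0 = 0 ≥ 0, confirming Bessel's inequality. (The deficit equals ||v − Σ <v,e_j> e_j||^2, the squared distance from v to span{e_j}.)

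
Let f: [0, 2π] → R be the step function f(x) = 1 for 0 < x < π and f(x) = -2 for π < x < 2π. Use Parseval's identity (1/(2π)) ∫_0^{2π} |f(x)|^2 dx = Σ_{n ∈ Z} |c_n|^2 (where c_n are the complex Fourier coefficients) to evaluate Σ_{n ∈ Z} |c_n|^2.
Σ |c_n|^2 = 5/2

Parseval equates the L^2 energy of f (normalised by 1/(2π)) with the ℓ^2 sum of its Fourier coefficients: (1/(2π)) ∫_0^{2π} |f|^2 = Σ |c_n|^2.
Compute the left side: (1/(2π)) [∫_0^π 1^2 dx + ∫_π^{2π} (-2)^2 dx] = (1/(2π)) · (1π + 4π) = (1 + 4)/2 = 5/2.
So Σ_{n ∈ Z} |c_n|^2 = 5/2.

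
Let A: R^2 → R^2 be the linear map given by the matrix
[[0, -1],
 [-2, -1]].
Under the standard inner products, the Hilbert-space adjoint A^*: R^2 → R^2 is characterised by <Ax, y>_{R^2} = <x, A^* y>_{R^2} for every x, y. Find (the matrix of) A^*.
A^* = A^T =
[[0, -2],
 [-1, -1]]

For real matrices with standard dot products, the defining identity <Ax, y> = <x, A^* y> gives (Ax)^T y = x^T (A^*) y, i.e. x^T A^T y = x^T (A^*) y. Since this holds for all x, y, we must have A^* = A^T. Therefore
A^* =
[[0, -2],
 [-1, -1]].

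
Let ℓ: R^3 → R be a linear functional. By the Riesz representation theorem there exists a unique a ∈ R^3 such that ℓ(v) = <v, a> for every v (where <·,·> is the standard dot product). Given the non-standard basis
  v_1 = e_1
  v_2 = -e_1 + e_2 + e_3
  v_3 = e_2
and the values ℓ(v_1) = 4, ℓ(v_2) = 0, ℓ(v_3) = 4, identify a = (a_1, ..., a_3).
a = (4, 4, 0)

Write a = (a_1, ..., a_3) in the standard basis. For each basis vector v_i, ℓ(v_i) = <v_i, a> is a linear equation in the a_j's. Collect the n equations into a matrix system V a = ℓ, where row i of V is v_i (expressed in the standard basis). Since V is invertible (lower-triangular with 1s on the diagonal, up to permutation), solve by back-substitution:
  V =
[[1, 0, 0],
 [-1, 1, 1],
 [0, 1, 0]]
  V a = (4, 0, 4)
Solving gives a = (4, 4, 0).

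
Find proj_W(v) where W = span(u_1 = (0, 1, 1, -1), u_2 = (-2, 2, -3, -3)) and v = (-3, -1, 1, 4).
proj_W(v) = (25/37, -66/37, -7/74, 157/74)

Set up U = [u_1 | ... | u_2] ∈ R^(4×2). The projector onto W = col(U) is P = U (U^T U)^(-1) U^T.
Compute U^T U =
  [3, 2]
  [2, 26],
and U^T v = (-4, -11).
Solve U^T U · c = U^T v for the coefficients: c = (-41/37, -25/74). The projection is proj_W(v) = U c.
Check: (v - proj_W(v)) · u_1 = 0  (should be 0).
Check: (v - proj_W(v)) · u_2 = 0  (should be 0).
Result: proj_W(v) = (25/37, -66/37, -7/74, 157/74).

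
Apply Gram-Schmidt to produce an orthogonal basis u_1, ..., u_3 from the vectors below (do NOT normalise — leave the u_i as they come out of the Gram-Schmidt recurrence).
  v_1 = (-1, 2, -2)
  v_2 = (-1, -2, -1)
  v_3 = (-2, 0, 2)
Orthogonal basis:
  u_1 = (-1, 2, -2)
  u_2 = (-10/9, -16/9, -11/9)
  u_3 = (-120/53, 20/53, 80/53)

Apply the Gram-Schmidt recurrence
  u_1 = v_1
  u_i = v_i − Σ_{j<i} ((v_i · u_j) / (u_j · u_j)) · u_j.

Step by step this gives:
  u_1 = (-1, 2, -2)
  u_2 = (-10/9, -16/9, -11/9)
  u_3 = (-120/53, 20/53, 80/53)

Orthogonality check:
  u_2 · u_1 = 0 (should be 0)
  u_3 · u_1 = 0 (should be 0)
  u_3 · u_2 = 0 (should be 0)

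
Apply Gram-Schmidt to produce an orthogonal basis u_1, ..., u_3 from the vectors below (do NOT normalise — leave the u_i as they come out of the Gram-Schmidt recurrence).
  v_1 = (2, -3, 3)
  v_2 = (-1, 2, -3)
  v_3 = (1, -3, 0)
Orthogonal basis:
  u_1 = (2, -3, 3)
  u_2 = (6/11, -7/22, -15/22)
  u_3 = (-18/19, -18/19, -6/19)

Apply the Gram-Schmidt recurrence
  u_1 = v_1
  u_i = v_i − Σ_{j<i} ((v_i · u_j) / (u_j · u_j)) · u_j.

Step by step this gives:
  u_1 = (2, -3, 3)
  u_2 = (6/11, -7/22, -15/22)
  u_3 = (-18/19, -18/19, -6/19)

Orthogonality check:
  u_2 · u_1 = 0 (should be 0)
  u_3 · u_1 = 0 (should be 0)
  u_3 · u_2 = 0 (should be 0)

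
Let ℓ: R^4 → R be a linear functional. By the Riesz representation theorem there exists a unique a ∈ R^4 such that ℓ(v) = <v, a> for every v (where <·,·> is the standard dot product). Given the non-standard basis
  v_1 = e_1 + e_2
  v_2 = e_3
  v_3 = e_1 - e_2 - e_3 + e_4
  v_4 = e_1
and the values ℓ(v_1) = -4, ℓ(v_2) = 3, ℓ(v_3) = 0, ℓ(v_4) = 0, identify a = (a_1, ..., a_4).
a = (0, -4, 3, -1)

Write a = (a_1, ..., a_4) in the standard basis. For each basis vector v_i, ℓ(v_i) = <v_i, a> is a linear equation in the a_j's. Collect the n equations into a matrix system V a = ℓ, where row i of V is v_i (expressed in the standard basis). Since V is invertible (lower-triangular with 1s on the diagonal, up to permutation), solve by back-substitution:
  V =
[[1, 1, 0, 0],
 [0, 0, 1, 0],
 [1, -1, -1, 1],
 [1, 0, 0, 0]]
  V a = (-4, 3, 0, 0)
Solving gives a = (0, -4, 3, -1).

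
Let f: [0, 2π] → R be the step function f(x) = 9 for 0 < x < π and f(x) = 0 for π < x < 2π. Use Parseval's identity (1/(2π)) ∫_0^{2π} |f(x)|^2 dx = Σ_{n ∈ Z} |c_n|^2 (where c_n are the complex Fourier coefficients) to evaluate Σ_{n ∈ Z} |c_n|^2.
Σ |c_n|^2 = 81/2

Parseval equates the L^2 energy of f (normalised by 1/(2π)) with the ℓ^2 sum of its Fourier coefficients: (1/(2π)) ∫_0^{2π} |f|^2 = Σ |c_n|^2.
Compute the left side: (1/(2π)) [∫_0^π 9^2 dx + ∫_π^{2π} 0^2 dx] = (1/(2π)) · (81π + 0π) = (81 + 0)/2 = 81/2.
So Σ_{n ∈ Z} |c_n|^2 = 81/2.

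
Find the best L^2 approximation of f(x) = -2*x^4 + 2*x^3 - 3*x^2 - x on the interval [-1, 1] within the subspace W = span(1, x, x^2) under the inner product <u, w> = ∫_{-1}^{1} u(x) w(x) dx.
g(x) = -33*x^2/7 + x/5 + 6/35

The best approximation g ∈ W is the orthogonal projection of f onto W. Writing g = a_0 + a_1 x + a_2 x^2, the coefficients solve the normal equations G · a = b where
  G_{ij} = <φ_i, φ_j> and b_i = <f, φ_i>, with φ_0 = 1, φ_1 = x, φ_2 = x^2.
G =
  [2, 0, 2/3]
  [0, 2/3, 0]
  [2/3, 0, 2/5],
b = (-14/5, 2/15, -62/35).
Solving gives a_0 = 6/35, a_1 = 1/5, a_2 = -33/7, so
  g(x) = -33*x^2/7 + x/5 + 6/35.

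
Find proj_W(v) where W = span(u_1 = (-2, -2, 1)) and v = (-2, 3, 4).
proj_W(v) = (-4/9, -4/9, 2/9)

Set up U = [u_1 | ... | u_1] ∈ R^(3×1). The projector onto W = col(U) is P = U (U^T U)^(-1) U^T.
Compute U^T U =
  [9],
and U^T v = (2).
Solve U^T U · c = U^T v for the coefficients: c = (2/9). The projection is proj_W(v) = U c.
Check: (v - proj_W(v)) · u_1 = 0  (should be 0).
Result: proj_W(v) = (-4/9, -4/9, 2/9).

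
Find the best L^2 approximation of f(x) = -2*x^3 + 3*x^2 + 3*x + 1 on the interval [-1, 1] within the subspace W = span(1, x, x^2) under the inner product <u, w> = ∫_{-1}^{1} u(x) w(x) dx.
g(x) = 3*x^2 + 9*x/5 + 1

The best approximation g ∈ W is the orthogonal projection of f onto W. Writing g = a_0 + a_1 x + a_2 x^2, the coefficients solve the normal equations G · a = b where
  G_{ij} = <φ_i, φ_j> and b_i = <f, φ_i>, with φ_0 = 1, φ_1 = x, φ_2 = x^2.
G =
  [2, 0, 2/3]
  [0, 2/3, 0]
  [2/3, 0, 2/5],
b = (4, 6/5, 28/15).
Solving gives a_0 = 1, a_1 = 9/5, a_2 = 3, so
  g(x) = 3*x^2 + 9*x/5 + 1.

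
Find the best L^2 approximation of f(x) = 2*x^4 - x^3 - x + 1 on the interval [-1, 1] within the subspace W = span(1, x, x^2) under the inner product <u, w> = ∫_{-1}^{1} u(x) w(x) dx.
g(x) = 12*x^2/7 - 8*x/5 + 29/35

The best approximation g ∈ W is the orthogonal projection of f onto W. Writing g = a_0 + a_1 x + a_2 x^2, the coefficients solve the normal equations G · a = b where
  G_{ij} = <φ_i, φ_j> and b_i = <f, φ_i>, with φ_0 = 1, φ_1 = x, φ_2 = x^2.
G =
  [2, 0, 2/3]
  [0, 2/3, 0]
  [2/3, 0, 2/5],
b = (14/5, -16/15, 26/21).
Solving gives a_0 = 29/35, a_1 = -8/5, a_2 = 12/7, so
  g(x) = 12*x^2/7 - 8*x/5 + 29/35.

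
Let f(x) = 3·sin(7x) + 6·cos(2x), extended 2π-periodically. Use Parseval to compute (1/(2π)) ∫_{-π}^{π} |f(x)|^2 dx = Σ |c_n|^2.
Σ |c_n|^2 = 45/2

Expand |f|^2 and use orthogonality of {sin(nx), cos(mx)} on [-π, π]:
  ∫_{-π}^{π} sin(nx)^2 dx = π, ∫ cos(mx)^2 dx = π, and cross terms integrate to 0.
So ∫_{-π}^{π} f(x)^2 dx = 3^2 · π + 6^2 · π = (9 + 36)π.
Divide by 2π: (9 + 36)/2 = 45/2.
By Parseval, this equals Σ |c_n|^2.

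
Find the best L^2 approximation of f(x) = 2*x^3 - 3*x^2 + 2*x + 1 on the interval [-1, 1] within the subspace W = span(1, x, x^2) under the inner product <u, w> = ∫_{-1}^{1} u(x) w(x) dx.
g(x) = -3*x^2 + 16*x/5 + 1

The best approximation g ∈ W is the orthogonal projection of f onto W. Writing g = a_0 + a_1 x + a_2 x^2, the coefficients solve the normal equations G · a = b where
  G_{ij} = <φ_i, φ_j> and b_i = <f, φ_i>, with φ_0 = 1, φ_1 = x, φ_2 = x^2.
G =
  [2, 0, 2/3]
  [0, 2/3, 0]
  [2/3, 0, 2/5],
b = (0, 32/15, -8/15).
Solving gives a_0 = 1, a_1 = 16/5, a_2 = -3, so
  g(x) = -3*x^2 + 16*x/5 + 1.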